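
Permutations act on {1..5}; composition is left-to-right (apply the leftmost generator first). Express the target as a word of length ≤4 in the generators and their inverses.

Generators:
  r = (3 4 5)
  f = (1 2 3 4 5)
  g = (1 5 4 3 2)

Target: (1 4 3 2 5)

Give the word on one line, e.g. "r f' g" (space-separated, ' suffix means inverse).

  after r': (3 5 4)
  after r': (3 4 5)
  after f': (1 5 2)
  after g: (1 4 3 2 5)

r' r' f' g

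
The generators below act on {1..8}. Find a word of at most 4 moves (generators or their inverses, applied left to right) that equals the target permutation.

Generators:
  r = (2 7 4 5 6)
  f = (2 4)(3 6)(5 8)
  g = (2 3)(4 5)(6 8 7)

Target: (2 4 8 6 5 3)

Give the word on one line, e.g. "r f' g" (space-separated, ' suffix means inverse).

  after r: (2 7 4 5 6)
  after f': (2 7)(3 6 4 8 5)
  after r: (2 4 8 6 5 3)

r f' r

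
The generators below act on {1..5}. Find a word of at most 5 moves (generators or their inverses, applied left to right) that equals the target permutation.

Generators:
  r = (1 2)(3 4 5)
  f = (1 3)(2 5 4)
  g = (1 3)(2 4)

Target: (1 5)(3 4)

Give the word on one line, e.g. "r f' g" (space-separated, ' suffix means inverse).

  after f: (1 3)(2 5 4)
  after f: (2 4 5)
  after r: (1 2 5)(3 4)
  after f: (1 5 3 2 4)
  after g: (1 5)(3 4)

f f r f g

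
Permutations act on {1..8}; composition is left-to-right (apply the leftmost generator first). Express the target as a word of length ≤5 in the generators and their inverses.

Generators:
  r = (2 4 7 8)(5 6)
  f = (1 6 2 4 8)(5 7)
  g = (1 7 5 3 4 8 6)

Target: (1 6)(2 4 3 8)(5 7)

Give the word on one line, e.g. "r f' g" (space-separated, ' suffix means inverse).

  after r: (2 4 7 8)(5 6)
  after g': (1 6 7 4)(2 3 5 8)
  after f: (1 2 3 7 8 4 6 5)
  after r': (1 8 2 3 4 5)
  after g: (1 6)(2 4 3 8)(5 7)

r g' f r' g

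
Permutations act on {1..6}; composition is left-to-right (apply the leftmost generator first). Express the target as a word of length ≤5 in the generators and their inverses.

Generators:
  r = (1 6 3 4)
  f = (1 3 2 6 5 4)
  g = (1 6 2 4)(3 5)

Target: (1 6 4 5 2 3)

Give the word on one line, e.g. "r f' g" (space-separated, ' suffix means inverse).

  after g': (1 4 2 6)(3 5)
  after f': (1 5)(3 6 4)
  after r: (1 5 6)
  after f': (1 6 4 5 2 3)

g' f' r f'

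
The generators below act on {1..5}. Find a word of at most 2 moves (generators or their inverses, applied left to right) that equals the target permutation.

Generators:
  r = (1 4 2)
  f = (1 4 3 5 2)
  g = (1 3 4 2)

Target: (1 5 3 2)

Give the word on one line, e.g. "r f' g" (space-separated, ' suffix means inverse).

  after g': (1 2 4 3)
  after f': (1 5 3 2)

g' f'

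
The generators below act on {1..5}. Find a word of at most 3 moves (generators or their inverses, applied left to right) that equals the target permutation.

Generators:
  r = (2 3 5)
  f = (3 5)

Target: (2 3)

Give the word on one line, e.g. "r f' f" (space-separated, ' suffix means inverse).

f r

  after f: (3 5)
  after r: (2 3)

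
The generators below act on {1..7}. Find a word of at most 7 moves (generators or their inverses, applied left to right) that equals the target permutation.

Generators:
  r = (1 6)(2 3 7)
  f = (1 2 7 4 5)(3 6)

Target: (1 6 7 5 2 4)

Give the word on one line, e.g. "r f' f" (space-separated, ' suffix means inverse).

  after r: (1 6)(2 3 7)
  after r: (2 7 3)
  after r: (1 6)
  after f: (1 3 6 2 7 4 5)
  after f: (1 6 7 5 2 4)

r r r f f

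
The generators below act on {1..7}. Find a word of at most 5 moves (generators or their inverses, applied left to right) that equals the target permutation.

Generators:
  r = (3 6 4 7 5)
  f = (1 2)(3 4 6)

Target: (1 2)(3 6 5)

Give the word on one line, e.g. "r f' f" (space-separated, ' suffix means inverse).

r f' r'

  after r: (3 6 4 7 5)
  after f': (1 2)(3 4 7 5 6)
  after r': (1 2)(3 6 5)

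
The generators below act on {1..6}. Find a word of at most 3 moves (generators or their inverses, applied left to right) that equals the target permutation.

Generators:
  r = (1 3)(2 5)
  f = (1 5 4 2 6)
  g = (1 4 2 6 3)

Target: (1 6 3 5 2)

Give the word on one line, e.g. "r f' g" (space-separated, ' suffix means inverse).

f r f

  after f: (1 5 4 2 6)
  after r: (1 2 6 3)(4 5)
  after f: (1 6 3 5 2)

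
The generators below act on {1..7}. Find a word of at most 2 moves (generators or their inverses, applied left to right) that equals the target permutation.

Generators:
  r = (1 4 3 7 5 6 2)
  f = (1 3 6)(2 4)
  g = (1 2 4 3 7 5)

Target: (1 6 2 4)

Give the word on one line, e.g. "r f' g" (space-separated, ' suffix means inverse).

  after g': (1 5 7 3 4 2)
  after r: (1 6 2 4)

g' r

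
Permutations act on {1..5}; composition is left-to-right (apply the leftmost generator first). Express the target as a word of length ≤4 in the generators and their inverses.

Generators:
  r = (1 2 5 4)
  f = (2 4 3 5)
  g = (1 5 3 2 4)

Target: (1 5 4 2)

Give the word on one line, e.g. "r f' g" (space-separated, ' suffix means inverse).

  after g: (1 5 3 2 4)
  after g: (1 3 4 5 2)
  after f: (1 5 4 2)

g g f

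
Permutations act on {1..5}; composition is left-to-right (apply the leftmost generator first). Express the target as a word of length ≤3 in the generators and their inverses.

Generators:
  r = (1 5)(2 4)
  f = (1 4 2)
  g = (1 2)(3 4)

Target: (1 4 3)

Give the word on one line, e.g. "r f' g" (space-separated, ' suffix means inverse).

  after g': (1 2)(3 4)
  after f: (2 4 3)
  after f: (1 4 3)

g' f f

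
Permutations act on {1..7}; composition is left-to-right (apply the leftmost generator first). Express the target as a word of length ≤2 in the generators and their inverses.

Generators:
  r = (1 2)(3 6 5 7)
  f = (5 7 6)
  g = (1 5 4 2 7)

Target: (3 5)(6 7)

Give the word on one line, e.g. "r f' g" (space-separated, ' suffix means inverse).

  after r: (1 2)(3 6 5 7)
  after r: (3 5)(6 7)

r r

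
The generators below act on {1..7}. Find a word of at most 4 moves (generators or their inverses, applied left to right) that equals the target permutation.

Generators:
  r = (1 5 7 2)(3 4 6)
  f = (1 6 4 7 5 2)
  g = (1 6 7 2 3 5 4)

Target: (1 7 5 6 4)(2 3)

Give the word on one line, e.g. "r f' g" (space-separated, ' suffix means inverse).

f' g'

  after f': (1 2 5 7 4 6)
  after g': (1 7 5 6 4)(2 3)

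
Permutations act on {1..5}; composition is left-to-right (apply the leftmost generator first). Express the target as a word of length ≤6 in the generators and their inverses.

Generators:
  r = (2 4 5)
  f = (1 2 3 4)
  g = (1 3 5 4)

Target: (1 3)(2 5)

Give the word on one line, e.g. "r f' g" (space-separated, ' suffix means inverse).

  after r: (2 4 5)
  after f': (1 4 5)(2 3)
  after f': (1 3)(4 5)
  after r': (1 3)(2 5)

r f' f' r'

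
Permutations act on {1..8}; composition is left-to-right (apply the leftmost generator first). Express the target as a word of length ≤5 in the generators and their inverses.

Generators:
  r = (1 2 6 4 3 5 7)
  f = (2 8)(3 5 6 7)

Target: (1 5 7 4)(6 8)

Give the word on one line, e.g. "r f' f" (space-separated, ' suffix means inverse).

  after r': (1 7 5 3 4 6 2)
  after f: (1 3 4 7 6 8 2)
  after r: (1 5 7 4)(6 8)

r' f r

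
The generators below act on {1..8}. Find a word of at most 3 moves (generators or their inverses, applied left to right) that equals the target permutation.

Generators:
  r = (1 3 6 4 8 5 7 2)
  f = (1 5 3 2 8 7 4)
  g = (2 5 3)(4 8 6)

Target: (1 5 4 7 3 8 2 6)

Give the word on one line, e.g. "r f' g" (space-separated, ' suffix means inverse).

g' r f'

  after g': (2 3 5)(4 6 8)
  after r: (1 3 7 2 6 5)
  after f': (1 5 4 7 3 8 2 6)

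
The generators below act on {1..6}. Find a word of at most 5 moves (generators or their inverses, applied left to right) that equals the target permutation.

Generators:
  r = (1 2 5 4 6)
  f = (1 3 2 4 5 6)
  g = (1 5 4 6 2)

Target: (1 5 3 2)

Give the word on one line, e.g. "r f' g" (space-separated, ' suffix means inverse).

r' r' f

  after r': (1 6 4 5 2)
  after r': (1 4 2 6 5)
  after f: (1 5 3 2)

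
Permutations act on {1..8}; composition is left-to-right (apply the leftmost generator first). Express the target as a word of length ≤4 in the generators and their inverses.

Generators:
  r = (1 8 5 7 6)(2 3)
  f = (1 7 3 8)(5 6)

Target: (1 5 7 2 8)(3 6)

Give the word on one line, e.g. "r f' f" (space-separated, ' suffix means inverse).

  after f: (1 7 3 8)(5 6)
  after r: (1 6 7 2 3 5)
  after f: (1 5 7 2 8)(3 6)

f r f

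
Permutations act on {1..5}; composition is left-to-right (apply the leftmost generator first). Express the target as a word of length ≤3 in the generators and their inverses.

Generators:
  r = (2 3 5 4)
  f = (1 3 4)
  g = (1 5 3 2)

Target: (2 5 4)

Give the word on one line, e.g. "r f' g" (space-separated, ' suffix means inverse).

  after f: (1 3 4)
  after r: (1 5 4)(2 3)
  after g': (2 5 4)

f r g'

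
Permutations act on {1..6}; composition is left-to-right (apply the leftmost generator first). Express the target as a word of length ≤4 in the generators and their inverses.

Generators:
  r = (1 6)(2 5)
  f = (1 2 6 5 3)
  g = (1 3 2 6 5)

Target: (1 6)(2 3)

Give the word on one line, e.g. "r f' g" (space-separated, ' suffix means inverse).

f g' f' f'

  after f: (1 2 6 5 3)
  after g': (1 3 5)
  after f': (1 5 3 6 2)
  after f': (1 6)(2 3)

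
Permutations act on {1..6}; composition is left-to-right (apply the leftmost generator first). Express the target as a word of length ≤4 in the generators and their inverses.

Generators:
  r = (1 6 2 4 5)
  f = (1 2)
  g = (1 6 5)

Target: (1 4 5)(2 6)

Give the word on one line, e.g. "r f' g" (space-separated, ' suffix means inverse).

f r

  after f: (1 2)
  after r: (1 4 5)(2 6)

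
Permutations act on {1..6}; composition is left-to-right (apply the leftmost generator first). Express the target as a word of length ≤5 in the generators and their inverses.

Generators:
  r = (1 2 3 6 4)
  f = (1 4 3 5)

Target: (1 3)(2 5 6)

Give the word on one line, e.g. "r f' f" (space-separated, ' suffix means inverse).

f' f' r f r'

  after f': (1 5 3 4)
  after f': (1 3)(4 5)
  after r: (1 6 4 5)(2 3)
  after f: (1 6 3 2 5 4)
  after r': (1 3)(2 5 6)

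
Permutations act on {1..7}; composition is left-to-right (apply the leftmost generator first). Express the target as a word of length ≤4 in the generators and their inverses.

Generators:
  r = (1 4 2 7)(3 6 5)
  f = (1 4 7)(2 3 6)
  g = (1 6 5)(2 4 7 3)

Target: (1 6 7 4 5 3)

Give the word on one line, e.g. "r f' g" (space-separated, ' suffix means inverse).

  after g: (1 6 5)(2 4 7 3)
  after g: (1 5 6)(2 7)(3 4)
  after r': (1 6 7 4 5 3)

g g r'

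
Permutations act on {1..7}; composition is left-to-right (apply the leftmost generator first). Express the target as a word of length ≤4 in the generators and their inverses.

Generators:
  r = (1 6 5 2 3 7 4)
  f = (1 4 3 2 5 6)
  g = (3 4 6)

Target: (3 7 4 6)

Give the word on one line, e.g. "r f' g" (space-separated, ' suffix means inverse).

  after g: (3 4 6)
  after f: (1 4)(2 5 6)
  after r: (3 7 4 6)

g f r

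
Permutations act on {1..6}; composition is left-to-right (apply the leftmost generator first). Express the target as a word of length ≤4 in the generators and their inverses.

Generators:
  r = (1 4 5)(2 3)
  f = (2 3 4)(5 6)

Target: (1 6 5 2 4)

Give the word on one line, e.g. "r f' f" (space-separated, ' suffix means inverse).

  after r': (1 5 4)(2 3)
  after f: (1 6 5 2 4)

r' f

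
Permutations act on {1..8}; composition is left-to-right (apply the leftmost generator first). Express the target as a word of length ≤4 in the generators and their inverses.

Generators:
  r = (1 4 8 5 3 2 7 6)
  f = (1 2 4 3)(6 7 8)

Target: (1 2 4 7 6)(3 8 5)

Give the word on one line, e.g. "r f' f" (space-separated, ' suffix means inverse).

  after f: (1 2 4 3)(6 7 8)
  after f: (1 4)(2 3)(6 8 7)
  after f: (1 3 4 2)
  after r: (1 2 4 7 6)(3 8 5)

f f f r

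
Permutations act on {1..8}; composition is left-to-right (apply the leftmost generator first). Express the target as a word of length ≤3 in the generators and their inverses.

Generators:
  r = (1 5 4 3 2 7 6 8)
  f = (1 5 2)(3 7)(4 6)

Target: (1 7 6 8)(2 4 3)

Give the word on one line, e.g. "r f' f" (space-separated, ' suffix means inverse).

  after f: (1 5 2)(3 7)(4 6)
  after f: (1 2 5)
  after r: (1 7 6 8)(2 4 3)

f f r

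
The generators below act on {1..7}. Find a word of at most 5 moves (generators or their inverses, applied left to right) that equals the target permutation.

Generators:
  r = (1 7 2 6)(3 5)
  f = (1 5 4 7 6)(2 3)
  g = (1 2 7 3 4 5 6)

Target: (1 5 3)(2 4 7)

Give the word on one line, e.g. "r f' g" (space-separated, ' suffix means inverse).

  after r': (1 6 2 7)(3 5)
  after g: (2 3 6 7)(4 5)
  after r': (1 6)(2 5 4 3)
  after g': (1 5 3)(2 4 7)

r' g r' g'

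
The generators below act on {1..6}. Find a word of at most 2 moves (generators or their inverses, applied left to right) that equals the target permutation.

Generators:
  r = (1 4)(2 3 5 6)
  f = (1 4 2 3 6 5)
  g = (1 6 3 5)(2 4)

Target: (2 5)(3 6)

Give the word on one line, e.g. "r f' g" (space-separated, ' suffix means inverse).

r' r'

  after r': (1 4)(2 6 5 3)
  after r': (2 5)(3 6)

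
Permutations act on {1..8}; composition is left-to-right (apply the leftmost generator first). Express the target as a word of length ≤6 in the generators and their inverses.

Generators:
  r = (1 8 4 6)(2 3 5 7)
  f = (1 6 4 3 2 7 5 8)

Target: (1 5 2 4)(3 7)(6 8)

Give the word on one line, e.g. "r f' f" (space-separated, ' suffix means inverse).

  after r': (1 6 4 8)(2 7 5 3)
  after r': (1 4)(2 5)(3 7)(6 8)
  after r': (1 8 4 6)(2 3 5 7)
  after f': (1 5 2 4)(3 7)(6 8)

r' r' r' f'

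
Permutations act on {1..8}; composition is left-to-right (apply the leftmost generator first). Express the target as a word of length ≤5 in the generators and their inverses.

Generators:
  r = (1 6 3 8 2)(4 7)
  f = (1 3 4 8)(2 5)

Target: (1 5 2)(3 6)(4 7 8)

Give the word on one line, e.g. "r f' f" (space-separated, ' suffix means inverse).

  after r': (1 2 8 3 6)(4 7)
  after f': (1 5 2 4 7 3 6 8)
  after f': (1 2 3 6 4 7)
  after f': (1 5 2)(3 6)(4 7 8)

r' f' f' f'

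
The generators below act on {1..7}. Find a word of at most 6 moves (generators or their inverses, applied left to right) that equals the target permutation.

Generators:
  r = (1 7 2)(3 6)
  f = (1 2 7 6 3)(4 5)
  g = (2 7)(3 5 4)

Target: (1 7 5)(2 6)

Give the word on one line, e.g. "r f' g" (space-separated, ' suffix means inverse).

  after g': (2 7)(3 4 5)
  after f: (1 2 6 3 5)
  after f: (1 7 6)(2 3 4 5)
  after r: (1 2 6 7 3 4 5)
  after g: (1 7 5)(2 6)

g' f f r g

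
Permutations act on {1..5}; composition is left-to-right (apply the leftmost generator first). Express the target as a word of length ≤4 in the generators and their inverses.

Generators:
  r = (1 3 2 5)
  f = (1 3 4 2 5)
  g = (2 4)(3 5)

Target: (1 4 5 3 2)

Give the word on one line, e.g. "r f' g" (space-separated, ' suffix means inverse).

  after f: (1 3 4 2 5)
  after f: (1 4 5 3 2)

f f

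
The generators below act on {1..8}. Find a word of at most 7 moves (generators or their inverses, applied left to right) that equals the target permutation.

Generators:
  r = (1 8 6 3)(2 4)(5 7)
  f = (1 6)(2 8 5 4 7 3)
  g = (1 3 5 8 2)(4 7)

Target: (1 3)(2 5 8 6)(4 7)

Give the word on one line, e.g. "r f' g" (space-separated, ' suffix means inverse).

g g r' r' g'

  after g: (1 3 5 8 2)(4 7)
  after g: (1 5 2 3 8)
  after r': (1 7 5 4 2 6 8 3)
  after r': (1 5 2 8 6)
  after g': (1 3)(2 5 8 6)(4 7)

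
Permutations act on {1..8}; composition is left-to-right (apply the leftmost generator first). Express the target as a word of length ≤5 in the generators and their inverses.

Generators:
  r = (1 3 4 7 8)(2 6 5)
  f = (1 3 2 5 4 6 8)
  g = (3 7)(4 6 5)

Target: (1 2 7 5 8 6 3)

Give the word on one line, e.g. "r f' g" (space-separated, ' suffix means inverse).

f' f' g r g'

  after f': (1 8 6 4 5 2 3)
  after f': (1 6 5 3 8 4 2)
  after g: (1 5 7 3 8 6 4 2)
  after r: (1 2 3)(4 6 7)(5 8)
  after g': (1 2 7 5 8 6 3)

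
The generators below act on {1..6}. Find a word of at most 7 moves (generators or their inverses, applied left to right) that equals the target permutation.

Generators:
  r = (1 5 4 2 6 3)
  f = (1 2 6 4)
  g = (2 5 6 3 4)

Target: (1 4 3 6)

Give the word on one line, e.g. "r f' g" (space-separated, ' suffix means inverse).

r g f' g r

  after r: (1 5 4 2 6 3)
  after g: (1 6 4 5 2 3)
  after f': (1 2 3 4 5)
  after g: (1 5)(2 4 6 3)
  after r: (1 4 3 6)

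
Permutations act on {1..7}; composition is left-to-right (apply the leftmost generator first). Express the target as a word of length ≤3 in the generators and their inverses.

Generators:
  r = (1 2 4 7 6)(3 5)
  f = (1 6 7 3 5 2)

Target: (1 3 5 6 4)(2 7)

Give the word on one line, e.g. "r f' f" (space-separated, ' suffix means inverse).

  after f: (1 6 7 3 5 2)
  after r': (1 7 5)(2 6 4)
  after f: (1 3 5 6 4)(2 7)

f r' f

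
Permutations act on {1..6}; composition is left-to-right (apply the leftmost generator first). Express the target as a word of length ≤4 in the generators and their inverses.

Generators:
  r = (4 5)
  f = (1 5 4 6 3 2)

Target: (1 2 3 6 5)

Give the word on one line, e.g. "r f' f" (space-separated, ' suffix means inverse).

f' r

  after f': (1 2 3 6 4 5)
  after r: (1 2 3 6 5)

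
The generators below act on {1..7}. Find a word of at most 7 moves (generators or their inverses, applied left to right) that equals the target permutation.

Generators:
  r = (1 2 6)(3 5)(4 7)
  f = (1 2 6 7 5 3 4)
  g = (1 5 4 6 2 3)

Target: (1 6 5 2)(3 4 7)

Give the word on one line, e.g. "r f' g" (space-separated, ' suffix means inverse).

  after g': (1 3 2 6 4 5)
  after g': (1 2 4)(3 6 5)
  after r': (2 7 4 6 3)
  after f: (1 2 5 3 6 4 7)
  after g': (1 6 5 2)(3 4 7)

g' g' r' f g'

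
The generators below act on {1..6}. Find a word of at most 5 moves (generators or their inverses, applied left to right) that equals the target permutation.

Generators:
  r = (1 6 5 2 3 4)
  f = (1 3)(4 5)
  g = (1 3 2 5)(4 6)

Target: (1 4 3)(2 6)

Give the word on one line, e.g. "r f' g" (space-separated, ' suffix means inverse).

  after f: (1 3)(4 5)
  after g': (2 3 5 6 4)
  after f': (1 3 4 2)(5 6)
  after r: (1 4 3)(2 6)

f g' f' r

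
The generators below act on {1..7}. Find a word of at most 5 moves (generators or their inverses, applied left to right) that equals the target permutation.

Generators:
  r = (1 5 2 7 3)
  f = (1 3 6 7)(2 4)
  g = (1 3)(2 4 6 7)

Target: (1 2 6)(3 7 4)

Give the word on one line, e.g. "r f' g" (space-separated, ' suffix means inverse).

  after f': (1 7 6 3)(2 4)
  after g: (1 2 6)
  after g: (1 4 6 3)(2 7)
  after f': (1 2 6)(3 7 4)

f' g g f'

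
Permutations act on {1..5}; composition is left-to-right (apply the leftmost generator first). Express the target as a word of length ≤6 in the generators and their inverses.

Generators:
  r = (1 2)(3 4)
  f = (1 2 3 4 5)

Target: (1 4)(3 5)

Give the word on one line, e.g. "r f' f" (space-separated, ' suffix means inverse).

  after r: (1 2)(3 4)
  after f': (2 5 4)
  after f': (1 5 3 2 4)
  after r: (1 5 4 2 3)
  after f': (1 4)(3 5)

r f' f' r f'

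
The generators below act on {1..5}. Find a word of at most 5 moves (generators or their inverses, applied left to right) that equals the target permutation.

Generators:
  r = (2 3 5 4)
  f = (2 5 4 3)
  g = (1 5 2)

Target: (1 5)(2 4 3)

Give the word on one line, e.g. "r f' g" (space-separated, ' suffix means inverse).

r g' r f g'

  after r: (2 3 5 4)
  after g': (1 2 3)(4 5)
  after r: (1 3)(2 5)
  after f: (1 2 4 3)
  after g': (1 5)(2 4 3)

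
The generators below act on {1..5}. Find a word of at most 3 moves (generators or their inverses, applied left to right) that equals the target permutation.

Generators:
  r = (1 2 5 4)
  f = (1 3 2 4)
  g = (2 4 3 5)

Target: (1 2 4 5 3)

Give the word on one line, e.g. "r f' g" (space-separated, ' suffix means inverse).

  after r': (1 4 5 2)
  after f': (1 2 4 5 3)

r' f'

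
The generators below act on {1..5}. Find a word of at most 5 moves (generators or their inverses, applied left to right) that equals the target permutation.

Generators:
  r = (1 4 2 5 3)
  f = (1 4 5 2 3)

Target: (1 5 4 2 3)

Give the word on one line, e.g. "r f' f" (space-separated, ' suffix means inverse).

r' f' f'

  after r': (1 3 5 2 4)
  after f': (1 2)(3 4)
  after f': (1 5 4 2 3)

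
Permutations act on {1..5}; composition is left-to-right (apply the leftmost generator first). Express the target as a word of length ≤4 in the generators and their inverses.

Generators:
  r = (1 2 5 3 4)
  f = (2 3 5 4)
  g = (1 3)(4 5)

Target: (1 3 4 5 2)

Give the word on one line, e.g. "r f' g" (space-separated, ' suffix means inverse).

  after g': (1 3)(4 5)
  after r: (1 4 3 2 5)
  after r: (2 3 5)
  after g: (1 3 4 5 2)

g' r r g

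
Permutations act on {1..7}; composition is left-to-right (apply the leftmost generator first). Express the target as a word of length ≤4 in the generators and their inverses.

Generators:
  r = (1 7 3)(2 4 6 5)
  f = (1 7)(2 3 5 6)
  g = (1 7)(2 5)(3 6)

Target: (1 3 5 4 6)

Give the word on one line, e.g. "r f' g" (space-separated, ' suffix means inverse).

f g' f' r

  after f: (1 7)(2 3 5 6)
  after g': (2 6 5 3)
  after f': (1 7)(2 5)(3 6)
  after r: (1 3 5 4 6)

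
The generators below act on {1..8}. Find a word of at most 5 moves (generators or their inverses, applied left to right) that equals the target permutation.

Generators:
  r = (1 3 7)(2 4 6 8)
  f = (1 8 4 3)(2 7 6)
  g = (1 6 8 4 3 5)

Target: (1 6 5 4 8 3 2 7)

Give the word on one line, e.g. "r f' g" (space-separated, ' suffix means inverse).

  after r: (1 3 7)(2 4 6 8)
  after f: (2 3 6 4)(7 8)
  after g: (1 6 3 8 7 4 2 5)
  after g: (1 8 7 3 4 2)(5 6)
  after r': (1 6 5 4 8 3 2 7)

r f g g r'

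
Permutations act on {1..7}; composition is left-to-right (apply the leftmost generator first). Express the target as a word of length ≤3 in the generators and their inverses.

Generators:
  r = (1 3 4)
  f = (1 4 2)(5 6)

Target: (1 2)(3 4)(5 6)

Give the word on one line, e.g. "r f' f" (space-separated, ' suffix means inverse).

f' r

  after f': (1 2 4)(5 6)
  after r: (1 2)(3 4)(5 6)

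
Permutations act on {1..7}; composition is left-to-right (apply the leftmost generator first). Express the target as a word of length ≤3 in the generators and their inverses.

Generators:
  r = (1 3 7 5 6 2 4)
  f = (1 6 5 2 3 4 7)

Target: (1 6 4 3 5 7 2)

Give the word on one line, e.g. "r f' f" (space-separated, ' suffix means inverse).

  after f: (1 6 5 2 3 4 7)
  after f: (1 5 3 7 6 2 4)
  after r: (1 6 4 3 5 7 2)

f f r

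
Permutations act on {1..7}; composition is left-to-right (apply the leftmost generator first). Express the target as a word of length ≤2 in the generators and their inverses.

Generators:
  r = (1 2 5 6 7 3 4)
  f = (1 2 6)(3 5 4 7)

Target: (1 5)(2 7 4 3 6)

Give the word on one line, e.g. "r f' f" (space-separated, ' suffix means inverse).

f r

  after f: (1 2 6)(3 5 4 7)
  after r: (1 5)(2 7 4 3 6)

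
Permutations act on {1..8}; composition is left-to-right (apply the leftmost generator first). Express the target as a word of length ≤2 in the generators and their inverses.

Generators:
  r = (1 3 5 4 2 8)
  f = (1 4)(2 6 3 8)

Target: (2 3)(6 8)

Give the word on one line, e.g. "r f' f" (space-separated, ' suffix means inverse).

f f

  after f: (1 4)(2 6 3 8)
  after f: (2 3)(6 8)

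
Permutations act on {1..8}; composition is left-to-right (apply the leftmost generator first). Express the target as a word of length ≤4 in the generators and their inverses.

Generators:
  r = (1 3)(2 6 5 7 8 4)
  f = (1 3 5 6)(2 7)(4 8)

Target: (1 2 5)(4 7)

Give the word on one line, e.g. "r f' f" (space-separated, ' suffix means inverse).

f' r'

  after f': (1 6 5 3)(2 7)(4 8)
  after r': (1 2 5)(4 7)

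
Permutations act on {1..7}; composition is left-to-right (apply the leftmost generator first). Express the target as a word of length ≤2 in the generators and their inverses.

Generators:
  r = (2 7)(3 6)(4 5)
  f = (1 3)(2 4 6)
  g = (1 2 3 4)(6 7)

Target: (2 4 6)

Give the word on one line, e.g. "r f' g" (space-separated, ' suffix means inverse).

  after f': (1 3)(2 6 4)
  after f': (2 4 6)

f' f'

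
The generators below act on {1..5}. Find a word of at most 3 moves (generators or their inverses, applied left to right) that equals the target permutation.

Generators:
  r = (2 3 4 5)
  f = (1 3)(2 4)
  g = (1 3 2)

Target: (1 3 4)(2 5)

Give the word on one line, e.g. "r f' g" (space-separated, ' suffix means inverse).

r' f'

  after r': (2 5 4 3)
  after f': (1 3 4)(2 5)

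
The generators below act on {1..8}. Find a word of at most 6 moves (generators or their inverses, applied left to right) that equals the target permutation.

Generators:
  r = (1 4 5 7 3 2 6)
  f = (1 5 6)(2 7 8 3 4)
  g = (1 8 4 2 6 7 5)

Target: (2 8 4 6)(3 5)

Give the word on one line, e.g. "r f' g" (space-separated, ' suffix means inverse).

  after f': (1 6 5)(2 4 3 8 7)
  after g': (1 2 8 6 7 4 3)
  after r: (1 6 3 4 2 8)(5 7)
  after r: (2 8 4 6)(3 5)

f' g' r r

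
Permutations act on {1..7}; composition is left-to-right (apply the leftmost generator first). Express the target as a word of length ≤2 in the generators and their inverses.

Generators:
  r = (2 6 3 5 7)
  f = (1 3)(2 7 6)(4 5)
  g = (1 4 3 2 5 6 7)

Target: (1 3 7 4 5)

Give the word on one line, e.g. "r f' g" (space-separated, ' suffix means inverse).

  after r': (2 7 5 3 6)
  after f': (1 3 7 4 5)

r' f'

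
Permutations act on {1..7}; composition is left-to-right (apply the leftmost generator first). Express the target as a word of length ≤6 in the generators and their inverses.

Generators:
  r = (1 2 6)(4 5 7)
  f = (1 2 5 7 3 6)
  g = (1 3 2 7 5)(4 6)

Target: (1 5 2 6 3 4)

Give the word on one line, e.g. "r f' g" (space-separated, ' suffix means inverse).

  after f': (1 6 3 7 5 2)
  after f': (1 3 5)(2 6 7)
  after g: (1 2 4 6 5 3)
  after f': (2 4 3 6)(5 7)
  after g': (1 5 2 6 3 4)

f' f' g f' g'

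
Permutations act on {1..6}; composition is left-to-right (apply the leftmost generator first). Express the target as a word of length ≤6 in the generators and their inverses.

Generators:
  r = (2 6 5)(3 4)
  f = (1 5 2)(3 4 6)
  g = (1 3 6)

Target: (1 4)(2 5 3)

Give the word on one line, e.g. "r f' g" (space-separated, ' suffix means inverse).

f' g r f'

  after f': (1 2 5)(3 6 4)
  after g: (1 2 5 3)(4 6)
  after r: (1 6 3)(4 5)
  after f': (1 4)(2 5 3)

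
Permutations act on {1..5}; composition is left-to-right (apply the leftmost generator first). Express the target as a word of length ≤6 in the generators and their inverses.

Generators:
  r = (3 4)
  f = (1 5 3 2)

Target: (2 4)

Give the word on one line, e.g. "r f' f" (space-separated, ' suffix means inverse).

f f f r f

  after f: (1 5 3 2)
  after f: (1 3)(2 5)
  after f: (1 2 3 5)
  after r: (1 2 4 3 5)
  after f: (2 4)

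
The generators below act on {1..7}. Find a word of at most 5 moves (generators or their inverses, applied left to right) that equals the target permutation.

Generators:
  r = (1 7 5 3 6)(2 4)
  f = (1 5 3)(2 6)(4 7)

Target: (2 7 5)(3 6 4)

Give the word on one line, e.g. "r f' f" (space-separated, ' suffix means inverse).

r r f r r

  after r: (1 7 5 3 6)(2 4)
  after r: (1 5 6 7 3)
  after f: (1 3 5 2 6 4 7)
  after r: (1 6 2)(4 5)
  after r: (2 7 5)(3 6 4)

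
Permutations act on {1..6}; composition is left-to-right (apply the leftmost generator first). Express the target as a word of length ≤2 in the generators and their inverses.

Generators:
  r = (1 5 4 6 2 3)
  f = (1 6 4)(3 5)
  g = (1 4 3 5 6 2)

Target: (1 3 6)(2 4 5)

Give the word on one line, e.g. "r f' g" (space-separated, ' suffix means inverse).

g g

  after g: (1 4 3 5 6 2)
  after g: (1 3 6)(2 4 5)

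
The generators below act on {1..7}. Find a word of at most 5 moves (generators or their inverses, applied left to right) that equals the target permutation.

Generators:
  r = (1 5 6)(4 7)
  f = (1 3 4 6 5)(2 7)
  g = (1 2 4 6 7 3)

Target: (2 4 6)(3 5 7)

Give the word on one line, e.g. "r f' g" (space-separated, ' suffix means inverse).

r g' g' f

  after r: (1 5 6)(4 7)
  after g': (1 5 4 6 3 7 2)
  after g': (1 5 2 3 6 7)
  after f: (2 4 6)(3 5 7)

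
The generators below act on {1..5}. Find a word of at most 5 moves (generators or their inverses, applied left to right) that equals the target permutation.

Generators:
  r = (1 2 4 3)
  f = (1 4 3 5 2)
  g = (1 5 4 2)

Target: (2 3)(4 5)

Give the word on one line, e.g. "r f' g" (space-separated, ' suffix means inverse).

g' r f' r g

  after g': (1 2 4 5)
  after r: (1 4 5 2 3)
  after f': (2 4 3)
  after r: (1 2 3 4)
  after g: (2 3)(4 5)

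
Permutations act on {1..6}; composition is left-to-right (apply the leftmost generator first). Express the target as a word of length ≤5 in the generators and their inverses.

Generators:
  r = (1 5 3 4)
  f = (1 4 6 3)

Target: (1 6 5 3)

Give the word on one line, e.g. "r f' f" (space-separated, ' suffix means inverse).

  after f: (1 4 6 3)
  after f: (1 6)(3 4)
  after r: (1 6 5 3)

f f r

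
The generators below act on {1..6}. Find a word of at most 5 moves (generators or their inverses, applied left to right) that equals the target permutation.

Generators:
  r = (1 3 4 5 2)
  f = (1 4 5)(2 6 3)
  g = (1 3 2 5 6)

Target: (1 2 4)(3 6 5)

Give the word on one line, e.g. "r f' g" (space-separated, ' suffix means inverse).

  after f: (1 4 5)(2 6 3)
  after g: (1 4 6 2)(3 5)
  after f: (1 5 2 4 3)
  after g': (1 2 4)(3 6 5)

f g f g'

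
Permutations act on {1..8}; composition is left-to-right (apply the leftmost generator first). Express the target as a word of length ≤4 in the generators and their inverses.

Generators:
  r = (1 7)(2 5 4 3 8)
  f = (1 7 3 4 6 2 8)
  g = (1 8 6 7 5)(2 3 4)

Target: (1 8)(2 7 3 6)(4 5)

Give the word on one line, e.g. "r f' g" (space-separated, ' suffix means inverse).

f f r

  after f: (1 7 3 4 6 2 8)
  after f: (1 3 6 8 7 4 2)
  after r: (1 8)(2 7 3 6)(4 5)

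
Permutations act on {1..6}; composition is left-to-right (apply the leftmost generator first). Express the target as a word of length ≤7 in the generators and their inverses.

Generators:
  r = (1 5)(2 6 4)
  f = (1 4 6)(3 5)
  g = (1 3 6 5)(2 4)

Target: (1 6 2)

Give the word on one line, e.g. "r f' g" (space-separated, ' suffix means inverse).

  after g': (1 5 6 3)(2 4)
  after r': (2 6 3 5)
  after g: (1 3)(2 5 4)
  after f': (1 5)(2 3 6 4)
  after g': (1 6 2)

g' r' g f' g'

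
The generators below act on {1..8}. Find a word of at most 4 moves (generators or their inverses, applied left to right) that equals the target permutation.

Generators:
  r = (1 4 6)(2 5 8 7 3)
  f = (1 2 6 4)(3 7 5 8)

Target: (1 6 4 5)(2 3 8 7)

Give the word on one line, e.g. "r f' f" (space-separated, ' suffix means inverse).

r' f r

  after r': (1 6 4)(2 3 7 8 5)
  after f: (1 4 2 7 3 5 6)
  after r: (1 6 4 5)(2 3 8 7)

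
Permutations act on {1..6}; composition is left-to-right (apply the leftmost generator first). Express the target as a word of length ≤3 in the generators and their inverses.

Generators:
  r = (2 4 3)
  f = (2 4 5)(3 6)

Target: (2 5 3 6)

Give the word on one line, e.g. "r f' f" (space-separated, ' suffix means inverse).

f' r' r'

  after f': (2 5 4)(3 6)
  after r': (2 5)(3 6 4)
  after r': (2 5 3 6)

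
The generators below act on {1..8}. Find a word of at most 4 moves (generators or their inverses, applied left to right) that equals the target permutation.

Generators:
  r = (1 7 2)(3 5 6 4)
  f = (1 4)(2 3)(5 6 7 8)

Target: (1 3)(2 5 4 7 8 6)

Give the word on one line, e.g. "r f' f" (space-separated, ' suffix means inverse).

  after f: (1 4)(2 3)(5 6 7 8)
  after r: (1 3)(2 5 4 7 8 6)

f r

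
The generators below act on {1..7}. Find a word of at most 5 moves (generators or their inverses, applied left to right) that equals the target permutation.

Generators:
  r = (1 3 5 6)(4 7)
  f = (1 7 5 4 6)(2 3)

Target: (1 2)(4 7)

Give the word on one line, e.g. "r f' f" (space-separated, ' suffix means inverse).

f' r' r' f

  after f': (1 6 4 5 7)(2 3)
  after r': (1 5 4 3 2)(6 7)
  after r': (1 3 2 6 4)(5 7)
  after f: (1 2)(4 7)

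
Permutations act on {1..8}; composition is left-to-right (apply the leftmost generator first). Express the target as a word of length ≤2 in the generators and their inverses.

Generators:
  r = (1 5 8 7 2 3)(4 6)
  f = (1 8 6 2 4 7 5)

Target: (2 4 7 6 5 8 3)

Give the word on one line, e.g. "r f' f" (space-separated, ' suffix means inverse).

f' r'

  after f': (1 5 7 4 2 6 8)
  after r': (2 4 7 6 5 8 3)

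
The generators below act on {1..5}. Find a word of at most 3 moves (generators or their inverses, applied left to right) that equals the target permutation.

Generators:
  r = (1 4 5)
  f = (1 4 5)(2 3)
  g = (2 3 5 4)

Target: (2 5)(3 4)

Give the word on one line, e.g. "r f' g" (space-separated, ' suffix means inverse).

g' g'

  after g': (2 4 5 3)
  after g': (2 5)(3 4)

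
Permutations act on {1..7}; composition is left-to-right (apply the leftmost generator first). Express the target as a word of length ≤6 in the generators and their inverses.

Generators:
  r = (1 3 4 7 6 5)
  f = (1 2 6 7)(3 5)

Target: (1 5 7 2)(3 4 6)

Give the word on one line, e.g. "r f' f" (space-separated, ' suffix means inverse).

  after r: (1 3 4 7 6 5)
  after f: (1 5 2 6 3 4)
  after f: (1 3 4 2 7)(5 6)
  after f: (1 5 7 2)(3 4 6)

r f f f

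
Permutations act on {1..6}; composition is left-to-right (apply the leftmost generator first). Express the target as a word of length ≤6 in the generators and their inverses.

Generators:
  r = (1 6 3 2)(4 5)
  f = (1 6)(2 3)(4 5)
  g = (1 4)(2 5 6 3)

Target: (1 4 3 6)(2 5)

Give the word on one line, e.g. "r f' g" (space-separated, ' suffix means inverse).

f g r' f' g

  after f: (1 6)(2 3)(4 5)
  after g: (1 3 5)(4 6)
  after r': (1 6 5 2 3 4)
  after f': (3 5)(4 6)
  after g: (1 4 3 6)(2 5)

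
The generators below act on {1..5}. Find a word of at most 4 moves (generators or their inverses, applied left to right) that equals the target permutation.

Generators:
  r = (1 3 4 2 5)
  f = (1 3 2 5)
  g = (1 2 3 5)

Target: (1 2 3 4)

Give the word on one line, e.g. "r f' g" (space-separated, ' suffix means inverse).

  after f: (1 3 2 5)
  after r': (3 4)
  after f: (1 3 4 2 5)
  after g': (1 2 3 4)

f r' f g'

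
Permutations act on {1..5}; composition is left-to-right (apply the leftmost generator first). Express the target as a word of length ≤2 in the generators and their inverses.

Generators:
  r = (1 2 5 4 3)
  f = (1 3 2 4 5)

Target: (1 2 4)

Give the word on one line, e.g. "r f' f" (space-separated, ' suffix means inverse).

  after f': (1 5 4 2 3)
  after r': (1 2 4)

f' r'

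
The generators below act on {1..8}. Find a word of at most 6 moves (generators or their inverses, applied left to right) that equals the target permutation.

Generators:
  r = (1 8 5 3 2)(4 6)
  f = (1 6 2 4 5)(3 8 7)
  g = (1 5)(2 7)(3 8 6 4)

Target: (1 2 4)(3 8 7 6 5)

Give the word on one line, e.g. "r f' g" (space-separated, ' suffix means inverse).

  after g: (1 5)(2 7)(3 8 6 4)
  after f: (2 3 7 4 8)(5 6)
  after g': (1 5 8 7 6)(2 4 3)
  after r: (1 3)(2 6 8 7 4)
  after r: (1 2 4)(3 8 7 6 5)

g f g' r r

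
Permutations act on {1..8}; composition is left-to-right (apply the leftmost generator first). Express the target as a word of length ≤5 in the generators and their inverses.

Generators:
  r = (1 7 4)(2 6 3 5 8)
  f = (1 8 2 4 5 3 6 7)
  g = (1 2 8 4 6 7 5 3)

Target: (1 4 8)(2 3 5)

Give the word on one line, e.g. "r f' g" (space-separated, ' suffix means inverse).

g g f f

  after g: (1 2 8 4 6 7 5 3)
  after g: (1 8 6 5)(2 4 7 3)
  after f: (1 2 5 8 7 6 3 4)
  after f: (1 4 8)(2 3 5)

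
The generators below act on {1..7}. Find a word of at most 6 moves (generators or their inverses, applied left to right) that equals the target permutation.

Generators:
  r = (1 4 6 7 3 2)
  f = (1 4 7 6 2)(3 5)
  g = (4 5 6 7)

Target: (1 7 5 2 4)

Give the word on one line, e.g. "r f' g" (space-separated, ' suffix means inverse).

g' f' f' g

  after g': (4 7 6 5)
  after f': (1 2 6 3 5)
  after f': (1 6 5 2 7 4)
  after g: (1 7 5 2 4)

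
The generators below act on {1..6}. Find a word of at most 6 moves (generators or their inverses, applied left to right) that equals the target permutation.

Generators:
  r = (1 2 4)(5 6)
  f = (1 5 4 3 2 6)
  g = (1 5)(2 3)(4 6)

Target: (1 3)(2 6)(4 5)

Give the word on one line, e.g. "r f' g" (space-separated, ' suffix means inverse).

f g' r g' r'

  after f: (1 5 4 3 2 6)
  after g': (2 4)(5 6)
  after r: (1 2)
  after g': (1 3 2 5)(4 6)
  after r': (1 3)(2 6)(4 5)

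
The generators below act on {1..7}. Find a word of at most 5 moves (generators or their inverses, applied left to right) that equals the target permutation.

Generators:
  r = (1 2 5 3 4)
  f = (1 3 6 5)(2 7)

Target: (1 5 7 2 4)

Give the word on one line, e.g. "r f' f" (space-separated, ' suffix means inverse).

  after f: (1 3 6 5)(2 7)
  after f: (1 6)(3 5)
  after r': (1 6 4 3 2)
  after r': (1 6 3)(2 4 5)
  after f: (1 5 7 2 4)

f f r' r' f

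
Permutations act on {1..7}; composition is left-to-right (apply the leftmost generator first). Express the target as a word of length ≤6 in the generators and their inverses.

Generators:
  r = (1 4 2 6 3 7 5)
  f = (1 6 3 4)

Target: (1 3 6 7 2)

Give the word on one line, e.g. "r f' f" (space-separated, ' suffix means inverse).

f r r f r'

  after f: (1 6 3 4)
  after r: (1 3 2 6 7 5)
  after r: (1 7)(2 3 6 5 4)
  after f: (1 7 6 5)(2 4)
  after r': (1 3 6 7 2)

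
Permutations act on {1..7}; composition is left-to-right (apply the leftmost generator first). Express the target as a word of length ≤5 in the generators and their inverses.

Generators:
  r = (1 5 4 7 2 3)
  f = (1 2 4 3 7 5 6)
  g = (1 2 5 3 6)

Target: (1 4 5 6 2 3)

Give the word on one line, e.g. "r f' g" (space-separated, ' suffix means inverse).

r' f r r f'

  after r': (1 3 2 7 4 5)
  after f: (1 7 3 4 6)(2 5)
  after r: (1 2 4 6 5 3 7)
  after r: (1 3 2 7 5)(4 6)
  after f': (1 4 5 6 2 3)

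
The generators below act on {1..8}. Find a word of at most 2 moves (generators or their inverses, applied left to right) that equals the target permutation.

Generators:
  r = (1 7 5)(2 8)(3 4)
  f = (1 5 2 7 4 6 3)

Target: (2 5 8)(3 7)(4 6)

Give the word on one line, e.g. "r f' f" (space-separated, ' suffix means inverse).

f r

  after f: (1 5 2 7 4 6 3)
  after r: (2 5 8)(3 7)(4 6)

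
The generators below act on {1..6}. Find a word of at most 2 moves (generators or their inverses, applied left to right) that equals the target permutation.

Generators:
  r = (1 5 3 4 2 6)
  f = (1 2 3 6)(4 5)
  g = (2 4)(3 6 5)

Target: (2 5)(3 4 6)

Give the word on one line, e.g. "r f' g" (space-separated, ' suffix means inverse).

r' f

  after r': (1 6 2 4 3 5)
  after f: (2 5)(3 4 6)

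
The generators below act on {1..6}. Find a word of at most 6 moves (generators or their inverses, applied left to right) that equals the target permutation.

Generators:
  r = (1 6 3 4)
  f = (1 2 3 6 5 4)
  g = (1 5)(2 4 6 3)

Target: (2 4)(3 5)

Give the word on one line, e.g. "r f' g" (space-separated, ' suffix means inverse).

r' f g' g'

  after r': (1 4 3 6)
  after f: (2 3 5 4 6)
  after g': (1 5 2 6 3)
  after g': (2 4)(3 5)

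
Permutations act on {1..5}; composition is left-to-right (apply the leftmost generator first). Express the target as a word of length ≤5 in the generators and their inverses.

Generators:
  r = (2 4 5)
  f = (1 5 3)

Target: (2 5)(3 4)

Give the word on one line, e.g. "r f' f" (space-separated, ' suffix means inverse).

  after r': (2 5 4)
  after f': (1 3 5 4 2)
  after r: (1 3 2)
  after r: (1 3 4 5 2)
  after f: (2 5)(3 4)

r' f' r r f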